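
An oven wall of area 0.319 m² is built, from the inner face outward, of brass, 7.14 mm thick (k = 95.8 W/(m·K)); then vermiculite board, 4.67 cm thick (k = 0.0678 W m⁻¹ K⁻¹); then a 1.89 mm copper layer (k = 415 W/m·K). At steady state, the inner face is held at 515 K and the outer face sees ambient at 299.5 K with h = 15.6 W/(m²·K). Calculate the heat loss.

Q = 91.3 W

Series thermal resistances, inner to outer:
  R_brass = L/(kA) = 0.00714/(95.8·0.319) = 2.336×10^-4 K/W
  R_vermiculite board = L/(kA) = 0.0467/(0.0678·0.319) = 2.159 K/W
  R_copper = L/(kA) = 0.00189/(415·0.319) = 1.428×10^-5 K/W
  R_conv,out = 1/(hA) = 1/(15.6·0.319) = 0.2009 K/W
ΣR = 2.336×10^-4 + 2.159 + 1.428×10^-5 + 0.2009 = 2.360 K/W
Q = ΔT/ΣR = (515 K − 299.5 K)/2.360 = 91.3 W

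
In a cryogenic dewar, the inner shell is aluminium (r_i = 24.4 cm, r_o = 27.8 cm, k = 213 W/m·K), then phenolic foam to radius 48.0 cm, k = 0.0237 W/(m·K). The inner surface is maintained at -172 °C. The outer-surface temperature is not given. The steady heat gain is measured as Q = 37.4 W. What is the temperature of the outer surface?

T_out = 18.1 °C

Sum the resistances:
  R_aluminium = (1/0.244 − 1/0.278)/(4πk) = 0.5012/(4π·213) = 1.873×10^-4 K/W
  R_phenolic foam = (1/0.278 − 1/0.480)/(4πk) = 1.514/(4π·0.0237) = 5.083 K/W
ΣR = 5.083 K/W
ΔT = Q·ΣR = 37.4 × 5.083 = 190.1 K
Heat flows inward, so T_out = T_in + ΔT = -172 + 190.1 = 18.1 °C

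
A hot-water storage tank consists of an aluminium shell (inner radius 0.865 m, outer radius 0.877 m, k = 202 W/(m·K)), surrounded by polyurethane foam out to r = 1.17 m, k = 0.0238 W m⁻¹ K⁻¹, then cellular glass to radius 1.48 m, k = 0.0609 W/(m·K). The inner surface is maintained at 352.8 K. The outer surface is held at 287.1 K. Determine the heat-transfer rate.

Treat each layer as a resistance in series:
  R_aluminium = (1/0.865 − 1/0.877)/(4πk) = 0.01582/(4π·202) = 6.232×10^-6 K/W
  R_polyurethane foam = (1/0.877 − 1/1.17)/(4πk) = 0.2856/(4π·0.0238) = 0.9548 K/W
  R_cellular glass = (1/1.17 − 1/1.48)/(4πk) = 0.1790/(4π·0.0609) = 0.2339 K/W
ΣR = 6.232×10^-6 + 0.9548 + 0.2339 = 1.189 K/W
Q = ΔT/ΣR = (352.8 K − 287.1 K)/1.189 = 55.3 W

Q = 55.3 W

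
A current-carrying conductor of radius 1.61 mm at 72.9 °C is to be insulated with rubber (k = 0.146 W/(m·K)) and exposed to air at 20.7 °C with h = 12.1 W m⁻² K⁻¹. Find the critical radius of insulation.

r_cr = 1.21 cm

For a cylinder, r_cr = k_ins/h = 0.146/12.1 = 0.0121 m = 1.21 cm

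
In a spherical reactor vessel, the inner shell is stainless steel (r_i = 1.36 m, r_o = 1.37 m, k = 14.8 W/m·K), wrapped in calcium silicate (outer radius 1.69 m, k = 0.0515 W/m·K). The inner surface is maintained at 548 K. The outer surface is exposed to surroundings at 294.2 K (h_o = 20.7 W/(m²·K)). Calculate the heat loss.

Q = 1180 W

Series thermal resistances, inner to outer:
  R_stainless steel = (1/1.36 − 1/1.37)/(4πk) = 0.005367/(4π·14.8) = 2.886×10^-5 K/W
  R_calcium silicate = (1/1.37 − 1/1.69)/(4πk) = 0.1382/(4π·0.0515) = 0.2136 K/W
  R_conv,out = 1/(4πr²h) = 1/(4π·1.69²·20.7) = 0.001346 K/W
ΣR = 2.886×10^-5 + 0.2136 + 0.001346 = 0.2150 K/W
Q = ΔT/ΣR = (548 K − 294.2 K)/0.2150 = 1180 W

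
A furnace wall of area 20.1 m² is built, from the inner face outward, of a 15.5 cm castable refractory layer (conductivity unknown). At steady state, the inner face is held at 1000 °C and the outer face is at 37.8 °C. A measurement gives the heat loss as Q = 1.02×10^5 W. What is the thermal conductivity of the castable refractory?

ΣR = ΔT/Q = |1000 − 37.8|/1.02×10^5 = 0.009433 K/W
L/(kA) = 0.009433 ⇒ k = 0.155/(0.009433·20.1) = 0.817 W/m·K

k = 0.817 W/m·K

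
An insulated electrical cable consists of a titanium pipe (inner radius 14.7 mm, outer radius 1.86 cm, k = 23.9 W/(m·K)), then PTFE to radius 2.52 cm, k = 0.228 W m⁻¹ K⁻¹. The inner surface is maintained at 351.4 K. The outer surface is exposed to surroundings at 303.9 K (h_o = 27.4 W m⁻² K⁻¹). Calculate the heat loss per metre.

Treat each layer as a resistance in series:
  R'_titanium = ln(0.0186/0.0147)/(2πk) = 0.2353/(2π·23.9) = 0.001567 m·K/W
  R'_PTFE = ln(0.0252/0.0186)/(2πk) = 0.3037/(2π·0.228) = 0.2120 m·K/W
  R'_conv,out = 1/(2πr h) = 1/(2π·0.0252·27.4) = 0.2305 m·K/W
ΣR = 0.001567 + 0.2120 + 0.2305 = 0.4441 m·K/W
Q' = ΔT/ΣR = (351.4 K − 303.9 K)/0.4441 = 107 W/m

Q' = 107 W/m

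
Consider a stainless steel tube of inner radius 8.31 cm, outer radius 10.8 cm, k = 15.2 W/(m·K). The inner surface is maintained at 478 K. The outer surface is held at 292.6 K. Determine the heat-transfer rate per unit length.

Q' = 67.6 kW/m

Q' = 2πk·ΔT/ln(r₂/r₁) = 2π × 15.2 × 185.4 / ln(0.108/0.0831) = 67600 W/m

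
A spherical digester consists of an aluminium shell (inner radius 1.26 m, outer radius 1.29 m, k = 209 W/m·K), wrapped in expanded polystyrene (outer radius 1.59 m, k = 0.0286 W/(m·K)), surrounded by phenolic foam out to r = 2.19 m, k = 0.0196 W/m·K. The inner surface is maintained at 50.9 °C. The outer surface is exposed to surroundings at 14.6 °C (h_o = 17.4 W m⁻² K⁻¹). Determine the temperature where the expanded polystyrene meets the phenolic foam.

T = 37.6 °C

Treat each layer as a resistance in series:
  R_aluminium = (1/1.26 − 1/1.29)/(4πk) = 0.01846/(4π·209) = 7.028×10^-6 K/W
  R_expanded polystyrene = (1/1.29 − 1/1.59)/(4πk) = 0.1463/(4π·0.0286) = 0.4070 K/W
  R_phenolic foam = (1/1.59 − 1/2.19)/(4πk) = 0.1723/(4π·0.0196) = 0.6996 K/W
  R_conv,out = 1/(4πr²h) = 1/(4π·2.19²·17.4) = 9.536×10^-4 K/W
ΣR = 7.028×10^-6 + 0.4070 + 0.6996 + 9.536×10^-4 = 1.108 K/W
Q = ΔT/ΣR = (50.9 °C − 14.6 °C)/1.108 = 32.76 W
From the inner boundary to the expanded polystyrene/phenolic foam interface, ΣR_partial = 0.4070 K/W.
T_interface = T_in − Q·ΣR_partial = 50.9 °C − (32.76)(0.4070) = 37.6 °C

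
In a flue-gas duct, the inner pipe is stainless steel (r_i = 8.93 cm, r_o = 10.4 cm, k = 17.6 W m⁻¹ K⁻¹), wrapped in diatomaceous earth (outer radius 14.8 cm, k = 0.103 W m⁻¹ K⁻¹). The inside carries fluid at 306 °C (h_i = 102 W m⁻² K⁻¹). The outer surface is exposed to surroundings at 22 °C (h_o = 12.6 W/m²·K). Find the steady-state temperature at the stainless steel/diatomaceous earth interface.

Treat each layer as a resistance in series:
  R'_conv,in = 1/(2πr h) = 1/(2π·0.0893·102) = 0.01747 m·K/W
  R'_stainless steel = ln(0.104/0.0893)/(2πk) = 0.1524/(2π·17.6) = 0.001378 m·K/W
  R'_diatomaceous earth = ln(0.148/0.104)/(2πk) = 0.3528/(2π·0.103) = 0.5452 m·K/W
  R'_conv,out = 1/(2πr h) = 1/(2π·0.148·12.6) = 0.08535 m·K/W
ΣR = 0.01747 + 0.001378 + 0.5452 + 0.08535 = 0.6494 m·K/W
Q' = ΔT/ΣR = (306 °C − 22 °C)/0.6494 = 437.3 W/m
From the inner boundary to the stainless steel/diatomaceous earth interface, ΣR_partial = 0.01885 m·K/W.
T_interface = T_in − Q'·ΣR_partial = 306 °C − (437.3)(0.01885) = 298 °C

T = 298 °C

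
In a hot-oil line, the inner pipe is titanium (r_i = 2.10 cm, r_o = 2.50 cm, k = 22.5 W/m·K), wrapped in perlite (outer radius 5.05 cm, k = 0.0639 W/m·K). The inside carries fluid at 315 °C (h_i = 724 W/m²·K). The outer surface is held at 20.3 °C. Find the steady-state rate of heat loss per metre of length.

Resistance network (inner→outer):
  R'_conv,in = 1/(2πr h) = 1/(2π·0.0210·724) = 0.01047 m·K/W
  R'_titanium = ln(0.0250/0.0210)/(2πk) = 0.1744/(2π·22.5) = 0.001233 m·K/W
  R'_perlite = ln(0.0505/0.0250)/(2πk) = 0.7031/(2π·0.0639) = 1.751 m·K/W
ΣR = 0.01047 + 0.001233 + 1.751 = 1.763 m·K/W
Q' = ΔT/ΣR = (315 °C − 20.3 °C)/1.763 = 167 W/m

Q' = 167 W/m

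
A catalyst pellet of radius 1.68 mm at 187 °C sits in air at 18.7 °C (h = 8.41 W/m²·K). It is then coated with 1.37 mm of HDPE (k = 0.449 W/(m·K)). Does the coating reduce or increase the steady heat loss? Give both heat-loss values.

increases: 0.0502 → 0.158 W

Critical radius for a sphere: r_cr = 2k/h = 0.107 m = 10.7 cm.
Outer radius after coating: r₂ = 0.00168 + 0.00137 = 0.00305 m.
Since r₁ < r_cr and r₂ ≤ r_cr, the coating moves toward the maximum at r_cr — heat loss rises.
Bare: R = 1/(4πr₁²h) = 3353 K/W; Q = 168.3/3353 = 0.0502 W.
Coated: R = R_cond + R_conv = 1065 K/W; Q = 168.3/1065 = 0.158 W.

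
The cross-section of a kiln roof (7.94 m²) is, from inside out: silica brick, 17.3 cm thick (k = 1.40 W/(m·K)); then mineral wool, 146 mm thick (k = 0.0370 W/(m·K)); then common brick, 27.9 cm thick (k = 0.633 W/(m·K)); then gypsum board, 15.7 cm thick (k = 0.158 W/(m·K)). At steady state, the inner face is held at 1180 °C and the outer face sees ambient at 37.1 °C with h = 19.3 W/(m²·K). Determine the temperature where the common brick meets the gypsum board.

T = 252 °C

Resistance network (inner→outer):
  R_silica brick = L/(kA) = 0.173/(1.40·7.94) = 0.01556 K/W
  R_mineral wool = L/(kA) = 0.146/(0.0370·7.94) = 0.4970 K/W
  R_common brick = L/(kA) = 0.279/(0.633·7.94) = 0.05551 K/W
  R_gypsum board = L/(kA) = 0.157/(0.158·7.94) = 0.1251 K/W
  R_conv,out = 1/(hA) = 1/(19.3·7.94) = 0.006526 K/W
ΣR = 0.01556 + 0.4970 + 0.05551 + 0.1251 + 0.006526 = 0.6997 K/W
Q = ΔT/ΣR = (1180 °C − 37.1 °C)/0.6997 = 1633 W
From the inner boundary to the common brick/gypsum board interface, ΣR_partial = 0.5681 K/W.
T_interface = T_in − Q·ΣR_partial = 1180 °C − (1633)(0.5681) = 252 °C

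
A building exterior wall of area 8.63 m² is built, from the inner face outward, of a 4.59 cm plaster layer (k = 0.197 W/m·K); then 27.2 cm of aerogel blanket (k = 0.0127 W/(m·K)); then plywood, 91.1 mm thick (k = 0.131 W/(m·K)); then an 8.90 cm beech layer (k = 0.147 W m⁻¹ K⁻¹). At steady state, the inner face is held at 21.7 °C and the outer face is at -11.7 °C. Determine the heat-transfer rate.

Q = 12.6 W

Treat each layer as a resistance in series:
  R_plaster = L/(kA) = 0.0459/(0.197·8.63) = 0.02700 K/W
  R_aerogel blanket = L/(kA) = 0.272/(0.0127·8.63) = 2.482 K/W
  R_plywood = L/(kA) = 0.0911/(0.131·8.63) = 0.08058 K/W
  R_beech = L/(kA) = 0.0890/(0.147·8.63) = 0.07016 K/W
ΣR = 0.02700 + 2.482 + 0.08058 + 0.07016 = 2.660 K/W
Q = ΔT/ΣR = (21.7 °C − -11.7 °C)/2.660 = 12.6 W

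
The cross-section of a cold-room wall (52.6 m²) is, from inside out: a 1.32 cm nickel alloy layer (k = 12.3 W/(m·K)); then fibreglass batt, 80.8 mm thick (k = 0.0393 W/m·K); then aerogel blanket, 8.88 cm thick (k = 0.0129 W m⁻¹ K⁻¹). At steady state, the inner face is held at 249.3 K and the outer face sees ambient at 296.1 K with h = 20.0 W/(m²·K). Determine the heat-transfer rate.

Resistance network (inner→outer):
  R_nickel alloy = L/(kA) = 0.0132/(12.3·52.6) = 2.040×10^-5 K/W
  R_fibreglass batt = L/(kA) = 0.0808/(0.0393·52.6) = 0.03909 K/W
  R_aerogel blanket = L/(kA) = 0.0888/(0.0129·52.6) = 0.1309 K/W
  R_conv,out = 1/(hA) = 1/(20.0·52.6) = 9.506×10^-4 K/W
ΣR = 2.040×10^-5 + 0.03909 + 0.1309 + 9.506×10^-4 = 0.1710 K/W
Q = ΔT/ΣR = (249.3 K − 296.1 K)/0.1710 = -274 W
(Negative Q ⇒ heat flows inward; heat gain = 274 W.)

Q = 274 W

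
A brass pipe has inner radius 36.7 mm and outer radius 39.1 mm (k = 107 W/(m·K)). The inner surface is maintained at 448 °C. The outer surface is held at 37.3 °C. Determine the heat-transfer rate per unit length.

Q' = 2πk·ΔT/ln(r₂/r₁) = 2π × 107 × 410.7 / ln(0.0391/0.0367) = 4.36×10^6 W/m

Q' = 4.36×10^6 W/m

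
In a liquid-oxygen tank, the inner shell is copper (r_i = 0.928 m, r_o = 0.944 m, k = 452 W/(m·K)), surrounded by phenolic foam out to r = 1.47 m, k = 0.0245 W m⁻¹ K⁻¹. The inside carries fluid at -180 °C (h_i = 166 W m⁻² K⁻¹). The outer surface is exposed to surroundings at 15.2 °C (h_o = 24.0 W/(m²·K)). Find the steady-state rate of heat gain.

Q = 158 W

Treat each layer as a resistance in series:
  R_conv,in = 1/(4πr²h) = 1/(4π·0.928²·166) = 5.567×10^-4 K/W
  R_copper = (1/0.928 − 1/0.944)/(4πk) = 0.01826/(4π·452) = 3.216×10^-6 K/W
  R_phenolic foam = (1/0.944 − 1/1.47)/(4πk) = 0.3790/(4π·0.0245) = 1.231 K/W
  R_conv,out = 1/(4πr²h) = 1/(4π·1.47²·24.0) = 0.001534 K/W
ΣR = 5.567×10^-4 + 3.216×10^-6 + 1.231 + 0.001534 = 1.233 K/W
Q = ΔT/ΣR = (-180 °C − 15.2 °C)/1.233 = -158 W
(Negative Q ⇒ heat flows inward; heat gain = 158 W.)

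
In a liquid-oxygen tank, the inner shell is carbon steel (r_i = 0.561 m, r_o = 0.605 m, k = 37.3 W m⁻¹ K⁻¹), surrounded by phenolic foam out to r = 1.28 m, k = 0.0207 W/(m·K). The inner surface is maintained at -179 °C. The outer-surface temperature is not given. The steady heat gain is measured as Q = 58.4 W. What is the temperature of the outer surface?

Sum the resistances:
  R_carbon steel = (1/0.561 − 1/0.605)/(4πk) = 0.1296/(4π·37.3) = 2.766×10^-4 K/W
  R_phenolic foam = (1/0.605 − 1/1.28)/(4πk) = 0.8716/(4π·0.0207) = 3.351 K/W
ΣR = 3.351 K/W
ΔT = Q·ΣR = 58.4 × 3.351 = 195.7 K
Heat flows inward, so T_out = T_in + ΔT = -179 + 195.7 = 16.7 °C

T_out = 16.7 °C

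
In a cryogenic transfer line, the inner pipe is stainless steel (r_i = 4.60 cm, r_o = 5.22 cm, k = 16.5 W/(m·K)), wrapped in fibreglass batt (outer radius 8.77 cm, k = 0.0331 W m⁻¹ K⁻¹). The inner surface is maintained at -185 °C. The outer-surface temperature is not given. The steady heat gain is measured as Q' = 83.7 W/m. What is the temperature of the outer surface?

Series resistances:
  R'_stainless steel = ln(0.0522/0.0460)/(2πk) = 0.1264/(2π·16.5) = 0.001220 m·K/W
  R'_fibreglass batt = ln(0.0877/0.0522)/(2πk) = 0.5188/(2π·0.0331) = 2.495 m·K/W
ΣR = 2.496 m·K/W
ΔT = Q'·ΣR = 83.7 × 2.496 = 208.9 K
Heat flows inward, so T_out = T_in + ΔT = -185 + 208.9 = 23.9 °C

T_out = 23.9 °C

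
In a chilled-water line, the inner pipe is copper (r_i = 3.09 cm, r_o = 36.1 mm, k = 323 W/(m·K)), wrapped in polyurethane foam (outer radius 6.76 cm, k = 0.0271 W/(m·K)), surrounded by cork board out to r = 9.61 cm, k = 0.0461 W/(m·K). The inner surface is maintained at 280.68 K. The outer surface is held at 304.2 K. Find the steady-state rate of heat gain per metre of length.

Q' = 4.80 W/m

Series thermal resistances, inner to outer:
  R'_copper = ln(0.0361/0.0309)/(2πk) = 0.1555/(2π·323) = 7.664×10^-5 m·K/W
  R'_polyurethane foam = ln(0.0676/0.0361)/(2πk) = 0.6273/(2π·0.0271) = 3.684 m·K/W
  R'_cork board = ln(0.0961/0.0676)/(2πk) = 0.3518/(2π·0.0461) = 1.214 m·K/W
ΣR = 7.664×10^-5 + 3.684 + 1.214 = 4.898 m·K/W
Q' = ΔT/ΣR = (280.68 K − 304.2 K)/4.898 = -4.80 W/m
(Negative Q' ⇒ heat flows inward; heat gain = 4.80 W/m.)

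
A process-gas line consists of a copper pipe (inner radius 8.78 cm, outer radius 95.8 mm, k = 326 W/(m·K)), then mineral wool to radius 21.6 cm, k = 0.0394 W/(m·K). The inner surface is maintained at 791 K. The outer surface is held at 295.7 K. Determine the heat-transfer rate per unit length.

Resistance network (inner→outer):
  R'_copper = ln(0.0958/0.0878)/(2πk) = 0.08720/(2π·326) = 4.257×10^-5 m·K/W
  R'_mineral wool = ln(0.216/0.0958)/(2πk) = 0.8130/(2π·0.0394) = 3.284 m·K/W
ΣR = 4.257×10^-5 + 3.284 = 3.284 m·K/W
Q' = ΔT/ΣR = (791 K − 295.7 K)/3.284 = 151 W/m

Q' = 151 W/m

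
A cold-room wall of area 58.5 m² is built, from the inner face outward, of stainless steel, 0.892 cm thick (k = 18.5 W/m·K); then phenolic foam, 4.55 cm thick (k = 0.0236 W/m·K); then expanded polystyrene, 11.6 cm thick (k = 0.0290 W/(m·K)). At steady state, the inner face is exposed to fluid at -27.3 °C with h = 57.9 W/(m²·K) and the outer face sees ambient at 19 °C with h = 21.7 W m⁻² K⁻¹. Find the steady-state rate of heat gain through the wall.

Treat each layer as a resistance in series:
  R_conv,in = 1/(hA) = 1/(57.9·58.5) = 2.952×10^-4 K/W
  R_stainless steel = L/(kA) = 0.00892/(18.5·58.5) = 8.242×10^-6 K/W
  R_phenolic foam = L/(kA) = 0.0455/(0.0236·58.5) = 0.03296 K/W
  R_expanded polystyrene = L/(kA) = 0.116/(0.0290·58.5) = 0.06838 K/W
  R_conv,out = 1/(hA) = 1/(21.7·58.5) = 7.877×10^-4 K/W
ΣR = 2.952×10^-4 + 8.242×10^-6 + 0.03296 + 0.06838 + 7.877×10^-4 = 0.1024 K/W
Q = ΔT/ΣR = (-27.3 °C − 19 °C)/0.1024 = -452 W
(Negative Q ⇒ heat flows inward; heat gain = 452 W.)

Q = 452 W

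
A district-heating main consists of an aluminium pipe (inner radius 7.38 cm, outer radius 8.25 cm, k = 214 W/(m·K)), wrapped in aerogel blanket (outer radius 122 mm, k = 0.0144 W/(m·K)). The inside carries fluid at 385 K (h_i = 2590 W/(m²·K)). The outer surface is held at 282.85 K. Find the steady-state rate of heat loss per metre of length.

Treat each layer as a resistance in series:
  R'_conv,in = 1/(2πr h) = 1/(2π·0.0738·2590) = 8.327×10^-4 m·K/W
  R'_aluminium = ln(0.0825/0.0738)/(2πk) = 0.1114/(2π·214) = 8.288×10^-5 m·K/W
  R'_aerogel blanket = ln(0.122/0.0825)/(2πk) = 0.3912/(2π·0.0144) = 4.324 m·K/W
ΣR = 8.327×10^-4 + 8.288×10^-5 + 4.324 = 4.325 m·K/W
Q' = ΔT/ΣR = (385 K − 282.85 K)/4.325 = 23.6 W/m

Q' = 23.6 W/m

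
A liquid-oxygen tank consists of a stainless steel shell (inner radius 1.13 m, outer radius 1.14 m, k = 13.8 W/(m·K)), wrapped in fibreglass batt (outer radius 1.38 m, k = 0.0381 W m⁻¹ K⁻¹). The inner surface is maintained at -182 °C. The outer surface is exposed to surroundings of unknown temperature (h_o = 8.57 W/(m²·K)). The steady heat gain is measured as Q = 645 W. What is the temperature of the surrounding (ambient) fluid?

T_out = 26.7 °C

Sum the resistances:
  R_stainless steel = (1/1.13 − 1/1.14)/(4πk) = 0.007763/(4π·13.8) = 4.476×10^-5 K/W
  R_fibreglass batt = (1/1.14 − 1/1.38)/(4πk) = 0.1526/(4π·0.0381) = 0.3186 K/W
  R_conv,out = 1/(4πr²h) = 1/(4π·1.38²·8.57) = 0.004876 K/W
ΣR = 0.3236 K/W
ΔT = Q·ΣR = 645 × 0.3236 = 208.7 K
Heat flows inward, so T_out = T_in + ΔT = -182 + 208.7 = 26.7 °C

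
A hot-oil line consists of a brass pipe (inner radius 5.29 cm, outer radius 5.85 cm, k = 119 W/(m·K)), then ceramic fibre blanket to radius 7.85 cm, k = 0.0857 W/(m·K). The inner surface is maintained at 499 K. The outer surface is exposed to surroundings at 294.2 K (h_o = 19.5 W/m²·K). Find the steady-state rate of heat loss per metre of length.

Q' = 315 W/m

Resistance network (inner→outer):
  R'_brass = ln(0.0585/0.0529)/(2πk) = 0.1006/(2π·119) = 1.346×10^-4 m·K/W
  R'_ceramic fibre blanket = ln(0.0785/0.0585)/(2πk) = 0.2941/(2π·0.0857) = 0.5461 m·K/W
  R'_conv,out = 1/(2πr h) = 1/(2π·0.0785·19.5) = 0.1040 m·K/W
ΣR = 1.346×10^-4 + 0.5461 + 0.1040 = 0.6502 m·K/W
Q' = ΔT/ΣR = (499 K − 294.2 K)/0.6502 = 315 W/m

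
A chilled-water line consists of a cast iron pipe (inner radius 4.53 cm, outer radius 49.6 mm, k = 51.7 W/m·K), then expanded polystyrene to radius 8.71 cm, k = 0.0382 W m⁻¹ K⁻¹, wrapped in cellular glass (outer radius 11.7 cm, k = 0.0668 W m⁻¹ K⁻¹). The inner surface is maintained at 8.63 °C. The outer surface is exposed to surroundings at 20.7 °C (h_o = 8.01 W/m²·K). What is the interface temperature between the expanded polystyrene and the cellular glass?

T = 17.4 °C

Series thermal resistances, inner to outer:
  R'_cast iron = ln(0.0496/0.0453)/(2πk) = 0.09068/(2π·51.7) = 2.792×10^-4 m·K/W
  R'_expanded polystyrene = ln(0.0871/0.0496)/(2πk) = 0.5631/(2π·0.0382) = 2.346 m·K/W
  R'_cellular glass = ln(0.117/0.0871)/(2πk) = 0.2951/(2π·0.0668) = 0.7031 m·K/W
  R'_conv,out = 1/(2πr h) = 1/(2π·0.117·8.01) = 0.1698 m·K/W
ΣR = 2.792×10^-4 + 2.346 + 0.7031 + 0.1698 = 3.219 m·K/W
Q' = ΔT/ΣR = (8.63 °C − 20.7 °C)/3.219 = -3.750 W/m
From the inner boundary to the expanded polystyrene/cellular glass interface, ΣR_partial = 2.346 m·K/W.
T_interface = T_in − Q'·ΣR_partial = 8.63 °C − (-3.750)(2.346) = 17.4 °C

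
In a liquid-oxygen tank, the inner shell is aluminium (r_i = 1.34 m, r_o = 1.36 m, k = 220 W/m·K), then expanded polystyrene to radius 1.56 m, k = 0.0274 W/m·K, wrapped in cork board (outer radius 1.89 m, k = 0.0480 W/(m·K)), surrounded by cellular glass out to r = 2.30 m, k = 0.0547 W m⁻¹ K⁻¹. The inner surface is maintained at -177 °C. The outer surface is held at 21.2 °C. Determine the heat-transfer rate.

Q = 332 W

Resistance network (inner→outer):
  R_aluminium = (1/1.34 − 1/1.36)/(4πk) = 0.01097/(4π·220) = 3.970×10^-6 K/W
  R_expanded polystyrene = (1/1.36 − 1/1.56)/(4πk) = 0.09427/(4π·0.0274) = 0.2738 K/W
  R_cork board = (1/1.56 − 1/1.89)/(4πk) = 0.1119/(4π·0.0480) = 0.1856 K/W
  R_cellular glass = (1/1.89 − 1/2.30)/(4πk) = 0.09432/(4π·0.0547) = 0.1372 K/W
ΣR = 3.970×10^-6 + 0.2738 + 0.1856 + 0.1372 = 0.5966 K/W
Q = ΔT/ΣR = (-177 °C − 21.2 °C)/0.5966 = -332 W
(Negative Q ⇒ heat flows inward; heat gain = 332 W.)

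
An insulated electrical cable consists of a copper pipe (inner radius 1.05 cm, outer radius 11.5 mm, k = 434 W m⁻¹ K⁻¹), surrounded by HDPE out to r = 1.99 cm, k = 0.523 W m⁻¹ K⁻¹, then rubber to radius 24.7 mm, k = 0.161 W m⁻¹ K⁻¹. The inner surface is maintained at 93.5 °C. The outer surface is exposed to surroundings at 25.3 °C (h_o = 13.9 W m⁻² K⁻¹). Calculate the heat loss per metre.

Q' = 80.8 W/m

Series thermal resistances, inner to outer:
  R'_copper = ln(0.0115/0.0105)/(2πk) = 0.09097/(2π·434) = 3.336×10^-5 m·K/W
  R'_HDPE = ln(0.0199/0.0115)/(2πk) = 0.5484/(2π·0.523) = 0.1669 m·K/W
  R'_rubber = ln(0.0247/0.0199)/(2πk) = 0.2161/(2π·0.161) = 0.2136 m·K/W
  R'_conv,out = 1/(2πr h) = 1/(2π·0.0247·13.9) = 0.4636 m·K/W
ΣR = 3.336×10^-5 + 0.1669 + 0.2136 + 0.4636 = 0.8441 m·K/W
Q' = ΔT/ΣR = (93.5 °C − 25.3 °C)/0.8441 = 80.8 W/m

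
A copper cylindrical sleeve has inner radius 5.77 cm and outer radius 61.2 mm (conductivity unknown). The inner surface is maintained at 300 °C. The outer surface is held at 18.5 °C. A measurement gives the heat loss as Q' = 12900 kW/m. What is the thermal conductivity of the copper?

ΣR = ΔT/Q' = |300 − 18.5|/1.29×10^7 = 2.182×10^-5 m·K/W
ln(r₂/r₁)/(2πk) = 2.182×10^-5 ⇒ k = 0.05889/(2π·2.182×10^-5) = 430 W/m·K

k = 430 W/m·K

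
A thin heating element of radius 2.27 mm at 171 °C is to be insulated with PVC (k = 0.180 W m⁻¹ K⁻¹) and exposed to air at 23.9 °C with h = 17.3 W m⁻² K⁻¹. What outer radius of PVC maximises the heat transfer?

For a cylinder, r_cr = k_ins/h = 0.180/17.3 = 0.0104 m = 1.04 cm

r_cr = 1.04 cm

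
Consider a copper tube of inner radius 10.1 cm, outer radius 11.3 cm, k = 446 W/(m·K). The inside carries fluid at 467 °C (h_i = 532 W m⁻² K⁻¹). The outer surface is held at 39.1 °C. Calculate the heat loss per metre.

Series thermal resistances, inner to outer:
  R'_conv,in = 1/(2πr h) = 1/(2π·0.101·532) = 0.002962 m·K/W
  R'_copper = ln(0.113/0.101)/(2πk) = 0.1123/(2π·446) = 4.006×10^-5 m·K/W
ΣR = 0.002962 + 4.006×10^-5 = 0.003002 m·K/W
Q' = ΔT/ΣR = (467 °C − 39.1 °C)/0.003002 = 1.43×10^5 W/m

Q' = 143 kW/m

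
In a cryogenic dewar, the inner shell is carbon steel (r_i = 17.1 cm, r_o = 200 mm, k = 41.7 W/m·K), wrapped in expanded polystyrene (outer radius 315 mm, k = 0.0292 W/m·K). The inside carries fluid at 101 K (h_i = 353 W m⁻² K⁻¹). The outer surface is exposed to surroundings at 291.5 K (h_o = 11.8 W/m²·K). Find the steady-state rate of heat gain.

Q = 37.7 W

Series thermal resistances, inner to outer:
  R_conv,in = 1/(4πr²h) = 1/(4π·0.171²·353) = 0.007709 K/W
  R_carbon steel = (1/0.171 − 1/0.200)/(4πk) = 0.8480/(4π·41.7) = 0.001618 K/W
  R_expanded polystyrene = (1/0.200 − 1/0.315)/(4πk) = 1.825/(4π·0.0292) = 4.975 K/W
  R_conv,out = 1/(4πr²h) = 1/(4π·0.315²·11.8) = 0.06797 K/W
ΣR = 0.007709 + 0.001618 + 4.975 + 0.06797 = 5.052 K/W
Q = ΔT/ΣR = (101 K − 291.5 K)/5.052 = -37.7 W
(Negative Q ⇒ heat flows inward; heat gain = 37.7 W.)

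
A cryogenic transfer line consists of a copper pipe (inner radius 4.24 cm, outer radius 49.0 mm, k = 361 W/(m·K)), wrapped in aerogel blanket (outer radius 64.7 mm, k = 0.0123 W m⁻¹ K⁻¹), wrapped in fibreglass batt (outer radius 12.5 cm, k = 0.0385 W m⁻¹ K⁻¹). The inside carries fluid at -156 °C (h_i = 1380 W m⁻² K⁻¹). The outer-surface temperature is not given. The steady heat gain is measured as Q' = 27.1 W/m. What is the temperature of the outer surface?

Sum the resistances:
  R'_conv,in = 1/(2πr h) = 1/(2π·0.0424·1380) = 0.002720 m·K/W
  R'_copper = ln(0.0490/0.0424)/(2πk) = 0.1447/(2π·361) = 6.378×10^-5 m·K/W
  R'_aerogel blanket = ln(0.0647/0.0490)/(2πk) = 0.2779/(2π·0.0123) = 3.596 m·K/W
  R'_fibreglass batt = ln(0.125/0.0647)/(2πk) = 0.6586/(2π·0.0385) = 2.722 m·K/W
ΣR = 6.322 m·K/W
ΔT = Q'·ΣR = 27.1 × 6.322 = 171.3 K
Heat flows inward, so T_out = T_in + ΔT = -156 + 171.3 = 15.3 °C

T_out = 15.3 °C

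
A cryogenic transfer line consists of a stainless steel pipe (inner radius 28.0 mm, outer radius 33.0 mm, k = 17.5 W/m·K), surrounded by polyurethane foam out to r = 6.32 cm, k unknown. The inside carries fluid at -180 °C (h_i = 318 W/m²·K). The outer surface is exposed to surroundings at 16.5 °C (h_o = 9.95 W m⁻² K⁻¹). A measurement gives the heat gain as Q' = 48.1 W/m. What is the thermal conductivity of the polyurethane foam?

ΣR = ΔT/Q' = |-180 − 16.5|/48.1 = 4.085 m·K/W
Known resistances:
  R'_conv,in = 1/(2πr h) = 1/(2π·0.0280·318) = 0.01787 m·K/W
  R'_stainless steel = ln(0.0330/0.0280)/(2πk) = 0.1643/(2π·17.5) = 0.001494 m·K/W
  R'_conv,out = 1/(2πr h) = 1/(2π·0.0632·9.95) = 0.2531 m·K/W
R_polyurethane foam = ΣR − ΣR_known = 4.085 − 0.2725 = 3.812 m·K/W
ln(r₂/r₁)/(2πk) = 3.812 ⇒ k = 0.6498/(2π·3.812) = 0.0271 W/m·K

k = 0.0271 W/m·K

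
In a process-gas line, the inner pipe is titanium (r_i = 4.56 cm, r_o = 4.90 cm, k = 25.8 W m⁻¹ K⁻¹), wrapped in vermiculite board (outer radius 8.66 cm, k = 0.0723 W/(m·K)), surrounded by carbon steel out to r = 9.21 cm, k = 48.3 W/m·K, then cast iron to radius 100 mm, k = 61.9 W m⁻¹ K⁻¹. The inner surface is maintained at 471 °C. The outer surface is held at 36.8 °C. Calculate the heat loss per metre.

Q' = 346 W/m

Resistance network (inner→outer):
  R'_titanium = ln(0.0490/0.0456)/(2πk) = 0.07191/(2π·25.8) = 4.436×10^-4 m·K/W
  R'_vermiculite board = ln(0.0866/0.0490)/(2πk) = 0.5695/(2π·0.0723) = 1.254 m·K/W
  R'_carbon steel = ln(0.0921/0.0866)/(2πk) = 0.06158/(2π·48.3) = 2.029×10^-4 m·K/W
  R'_cast iron = ln(0.100/0.0921)/(2πk) = 0.08230/(2π·61.9) = 2.116×10^-4 m·K/W
ΣR = 4.436×10^-4 + 1.254 + 2.029×10^-4 + 2.116×10^-4 = 1.255 m·K/W
Q' = ΔT/ΣR = (471 °C − 36.8 °C)/1.255 = 346 W/m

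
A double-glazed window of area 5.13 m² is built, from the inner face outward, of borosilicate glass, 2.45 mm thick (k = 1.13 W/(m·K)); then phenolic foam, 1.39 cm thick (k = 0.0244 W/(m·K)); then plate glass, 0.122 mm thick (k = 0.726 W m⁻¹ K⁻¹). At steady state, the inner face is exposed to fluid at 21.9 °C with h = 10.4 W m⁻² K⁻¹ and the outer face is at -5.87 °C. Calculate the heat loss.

Q = 213 W

Treat each layer as a resistance in series:
  R_conv,in = 1/(hA) = 1/(10.4·5.13) = 0.01874 K/W
  R_borosilicate glass = L/(kA) = 0.00245/(1.13·5.13) = 4.226×10^-4 K/W
  R_phenolic foam = L/(kA) = 0.0139/(0.0244·5.13) = 0.1110 K/W
  R_plate glass = L/(kA) = 1.22×10^-4/(0.726·5.13) = 3.276×10^-5 K/W
ΣR = 0.01874 + 4.226×10^-4 + 0.1110 + 3.276×10^-5 = 0.1302 K/W
Q = ΔT/ΣR = (21.9 °C − -5.87 °C)/0.1302 = 213 W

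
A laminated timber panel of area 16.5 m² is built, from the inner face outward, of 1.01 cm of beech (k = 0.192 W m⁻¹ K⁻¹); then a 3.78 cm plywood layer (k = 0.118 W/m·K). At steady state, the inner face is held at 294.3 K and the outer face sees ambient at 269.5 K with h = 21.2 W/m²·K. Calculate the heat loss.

Series thermal resistances, inner to outer:
  R_beech = L/(kA) = 0.0101/(0.192·16.5) = 0.003188 K/W
  R_plywood = L/(kA) = 0.0378/(0.118·16.5) = 0.01941 K/W
  R_conv,out = 1/(hA) = 1/(21.2·16.5) = 0.002859 K/W
ΣR = 0.003188 + 0.01941 + 0.002859 = 0.02546 K/W
Q = ΔT/ΣR = (294.3 K − 269.5 K)/0.02546 = 974 W

Q = 974 W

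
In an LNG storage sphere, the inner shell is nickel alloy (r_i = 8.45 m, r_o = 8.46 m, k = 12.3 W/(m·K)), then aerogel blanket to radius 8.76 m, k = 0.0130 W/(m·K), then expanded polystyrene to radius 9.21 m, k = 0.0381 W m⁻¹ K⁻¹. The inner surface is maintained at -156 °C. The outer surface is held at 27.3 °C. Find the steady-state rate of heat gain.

Q = 5.03 kW

Resistance network (inner→outer):
  R_nickel alloy = (1/8.45 − 1/8.46)/(4πk) = 1.399×10^-4/(4π·12.3) = 9.050×10^-7 K/W
  R_aerogel blanket = (1/8.46 − 1/8.76)/(4πk) = 0.004048/(4π·0.0130) = 0.02478 K/W
  R_expanded polystyrene = (1/8.76 − 1/9.21)/(4πk) = 0.005578/(4π·0.0381) = 0.01165 K/W
ΣR = 9.050×10^-7 + 0.02478 + 0.01165 = 0.03643 K/W
Q = ΔT/ΣR = (-156 °C − 27.3 °C)/0.03643 = -5030 W
(Negative Q ⇒ heat flows inward; heat gain = 5030 W.)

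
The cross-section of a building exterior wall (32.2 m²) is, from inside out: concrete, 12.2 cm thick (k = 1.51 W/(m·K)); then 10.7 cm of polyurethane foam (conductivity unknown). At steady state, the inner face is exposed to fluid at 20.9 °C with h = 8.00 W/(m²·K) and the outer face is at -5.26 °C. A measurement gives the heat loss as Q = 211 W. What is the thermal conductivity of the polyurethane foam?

k = 0.0283 W/m·K

ΣR = ΔT/Q = |20.9 − -5.26|/211 = 0.1240 K/W
Known resistances:
  R_conv,in = 1/(hA) = 1/(8.00·32.2) = 0.003882 K/W
  R_concrete = L/(kA) = 0.122/(1.51·32.2) = 0.002509 K/W
R_polyurethane foam = ΣR − ΣR_known = 0.1240 − 0.006391 = 0.1176 K/W
L/(kA) = 0.1176 ⇒ k = 0.107/(0.1176·32.2) = 0.0283 W/m·K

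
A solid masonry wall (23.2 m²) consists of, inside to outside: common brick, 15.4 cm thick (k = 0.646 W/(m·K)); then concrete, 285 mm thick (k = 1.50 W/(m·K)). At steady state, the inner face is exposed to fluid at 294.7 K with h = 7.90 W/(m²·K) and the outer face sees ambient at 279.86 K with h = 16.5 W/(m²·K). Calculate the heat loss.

Q = 559 W

Treat each layer as a resistance in series:
  R_conv,in = 1/(hA) = 1/(7.90·23.2) = 0.005456 K/W
  R_common brick = L/(kA) = 0.154/(0.646·23.2) = 0.01028 K/W
  R_concrete = L/(kA) = 0.285/(1.50·23.2) = 0.008190 K/W
  R_conv,out = 1/(hA) = 1/(16.5·23.2) = 0.002612 K/W
ΣR = 0.005456 + 0.01028 + 0.008190 + 0.002612 = 0.02654 K/W
Q = ΔT/ΣR = (294.7 K − 279.86 K)/0.02654 = 559 W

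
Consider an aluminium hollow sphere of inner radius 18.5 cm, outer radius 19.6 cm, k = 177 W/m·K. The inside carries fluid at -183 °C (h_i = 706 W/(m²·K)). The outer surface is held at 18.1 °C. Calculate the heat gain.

Q = 58.6 kW

Treat each layer as a resistance in series:
  R_conv,in = 1/(4πr²h) = 1/(4π·0.185²·706) = 0.003293 K/W
  R_aluminium = (1/0.185 − 1/0.196)/(4πk) = 0.3034/(4π·177) = 1.364×10^-4 K/W
ΣR = 0.003293 + 1.364×10^-4 = 0.003429 K/W
Q = ΔT/ΣR = (-183 °C − 18.1 °C)/0.003429 = -58600 W
(Negative Q ⇒ heat flows inward; heat gain = 58600 W.)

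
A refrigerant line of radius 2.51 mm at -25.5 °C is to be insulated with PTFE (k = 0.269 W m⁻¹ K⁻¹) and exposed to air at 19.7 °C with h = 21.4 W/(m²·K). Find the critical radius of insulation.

r_cr = 1.26 cm

For a cylinder, r_cr = k_ins/h = 0.269/21.4 = 0.0126 m = 1.26 cm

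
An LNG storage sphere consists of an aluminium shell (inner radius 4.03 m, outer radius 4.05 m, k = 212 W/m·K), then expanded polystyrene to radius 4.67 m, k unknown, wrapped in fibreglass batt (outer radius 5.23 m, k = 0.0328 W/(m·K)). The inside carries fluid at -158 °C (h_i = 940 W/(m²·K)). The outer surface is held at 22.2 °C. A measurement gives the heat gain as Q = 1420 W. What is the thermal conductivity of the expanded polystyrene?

k = 0.0366 W/m·K

ΣR = ΔT/Q = |-158 − 22.2|/1420 = 0.1269 K/W
Known resistances:
  R_conv,in = 1/(4πr²h) = 1/(4π·4.03²·940) = 5.213×10^-6 K/W
  R_aluminium = (1/4.03 − 1/4.05)/(4πk) = 0.001225/(4π·212) = 4.600×10^-7 K/W
  R_fibreglass batt = (1/4.67 − 1/5.23)/(4πk) = 0.02293/(4π·0.0328) = 0.05563 K/W
R_expanded polystyrene = ΣR − ΣR_known = 0.1269 − 0.05564 = 0.07126 K/W
(1/r₁−1/r₂)/(4πk) = 0.07126 ⇒ k = 0.03278/(4π·0.07126) = 0.0366 W/m·K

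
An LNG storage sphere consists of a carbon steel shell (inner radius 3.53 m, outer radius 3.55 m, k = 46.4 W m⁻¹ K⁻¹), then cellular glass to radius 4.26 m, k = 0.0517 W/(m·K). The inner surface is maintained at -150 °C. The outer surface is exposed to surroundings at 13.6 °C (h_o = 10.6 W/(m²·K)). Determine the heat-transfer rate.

Q = 2.25 kW

Series thermal resistances, inner to outer:
  R_carbon steel = (1/3.53 − 1/3.55)/(4πk) = 0.001596/(4π·46.4) = 2.737×10^-6 K/W
  R_cellular glass = (1/3.55 − 1/4.26)/(4πk) = 0.04695/(4π·0.0517) = 0.07226 K/W
  R_conv,out = 1/(4πr²h) = 1/(4π·4.26²·10.6) = 4.137×10^-4 K/W
ΣR = 2.737×10^-6 + 0.07226 + 4.137×10^-4 = 0.07268 K/W
Q = ΔT/ΣR = (-150 °C − 13.6 °C)/0.07268 = -2250 W
(Negative Q ⇒ heat flows inward; heat gain = 2250 W.)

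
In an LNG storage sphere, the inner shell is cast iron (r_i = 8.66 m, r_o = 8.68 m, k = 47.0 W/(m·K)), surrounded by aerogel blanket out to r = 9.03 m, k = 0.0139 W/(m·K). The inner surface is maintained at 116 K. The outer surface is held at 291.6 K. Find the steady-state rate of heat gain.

Treat each layer as a resistance in series:
  R_cast iron = (1/8.66 − 1/8.68)/(4πk) = 2.661×10^-4/(4π·47.0) = 4.505×10^-7 K/W
  R_aerogel blanket = (1/8.68 − 1/9.03)/(4πk) = 0.004465/(4π·0.0139) = 0.02556 K/W
ΣR = 4.505×10^-7 + 0.02556 = 0.02556 K/W
Q = ΔT/ΣR = (116 K − 291.6 K)/0.02556 = -6870 W
(Negative Q ⇒ heat flows inward; heat gain = 6870 W.)

Q = 6.87 kW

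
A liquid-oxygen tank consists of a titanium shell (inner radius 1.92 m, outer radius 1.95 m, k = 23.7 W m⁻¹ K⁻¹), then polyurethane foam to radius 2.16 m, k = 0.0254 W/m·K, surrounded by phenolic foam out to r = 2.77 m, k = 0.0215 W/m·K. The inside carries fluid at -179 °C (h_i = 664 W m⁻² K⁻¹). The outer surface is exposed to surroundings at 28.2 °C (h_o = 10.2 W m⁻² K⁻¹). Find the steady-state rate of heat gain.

Resistance network (inner→outer):
  R_conv,in = 1/(4πr²h) = 1/(4π·1.92²·664) = 3.251×10^-5 K/W
  R_titanium = (1/1.92 − 1/1.95)/(4πk) = 0.008013/(4π·23.7) = 2.690×10^-5 K/W
  R_polyurethane foam = (1/1.95 − 1/2.16)/(4πk) = 0.04986/(4π·0.0254) = 0.1562 K/W
  R_phenolic foam = (1/2.16 − 1/2.77)/(4πk) = 0.1020/(4π·0.0215) = 0.3774 K/W
  R_conv,out = 1/(4πr²h) = 1/(4π·2.77²·10.2) = 0.001017 K/W
ΣR = 3.251×10^-5 + 2.690×10^-5 + 0.1562 + 0.3774 + 0.001017 = 0.5347 K/W
Q = ΔT/ΣR = (-179 °C − 28.2 °C)/0.5347 = -388 W
(Negative Q ⇒ heat flows inward; heat gain = 388 W.)

Q = 388 W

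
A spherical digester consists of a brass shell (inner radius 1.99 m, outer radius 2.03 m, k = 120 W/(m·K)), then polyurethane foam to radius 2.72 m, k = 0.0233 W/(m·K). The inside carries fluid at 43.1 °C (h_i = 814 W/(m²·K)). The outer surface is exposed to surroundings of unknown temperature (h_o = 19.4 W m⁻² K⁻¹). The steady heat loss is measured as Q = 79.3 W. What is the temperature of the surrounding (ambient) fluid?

T_out = 9.21 °C

Series resistances:
  R_conv,in = 1/(4πr²h) = 1/(4π·1.99²·814) = 2.469×10^-5 K/W
  R_brass = (1/1.99 − 1/2.03)/(4πk) = 0.009902/(4π·120) = 6.566×10^-6 K/W
  R_polyurethane foam = (1/2.03 − 1/2.72)/(4πk) = 0.1250/(4π·0.0233) = 0.4268 K/W
  R_conv,out = 1/(4πr²h) = 1/(4π·2.72²·19.4) = 5.544×10^-4 K/W
ΣR = 0.4274 K/W
ΔT = Q·ΣR = 79.3 × 0.4274 = 33.89 K
Heat flows outward, so T_out = T_in − ΔT = 43.1 − 33.89 = 9.21 °C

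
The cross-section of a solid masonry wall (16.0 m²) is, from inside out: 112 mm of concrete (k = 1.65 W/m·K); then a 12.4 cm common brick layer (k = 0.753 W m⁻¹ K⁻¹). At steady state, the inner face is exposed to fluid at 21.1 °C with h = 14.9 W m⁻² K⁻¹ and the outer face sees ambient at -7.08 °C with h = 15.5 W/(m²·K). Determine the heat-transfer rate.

Treat each layer as a resistance in series:
  R_conv,in = 1/(hA) = 1/(14.9·16.0) = 0.004195 K/W
  R_concrete = L/(kA) = 0.112/(1.65·16.0) = 0.004242 K/W
  R_common brick = L/(kA) = 0.124/(0.753·16.0) = 0.01029 K/W
  R_conv,out = 1/(hA) = 1/(15.5·16.0) = 0.004032 K/W
ΣR = 0.004195 + 0.004242 + 0.01029 + 0.004032 = 0.02276 K/W
Q = ΔT/ΣR = (21.1 °C − -7.08 °C)/0.02276 = 1240 W

Q = 1240 W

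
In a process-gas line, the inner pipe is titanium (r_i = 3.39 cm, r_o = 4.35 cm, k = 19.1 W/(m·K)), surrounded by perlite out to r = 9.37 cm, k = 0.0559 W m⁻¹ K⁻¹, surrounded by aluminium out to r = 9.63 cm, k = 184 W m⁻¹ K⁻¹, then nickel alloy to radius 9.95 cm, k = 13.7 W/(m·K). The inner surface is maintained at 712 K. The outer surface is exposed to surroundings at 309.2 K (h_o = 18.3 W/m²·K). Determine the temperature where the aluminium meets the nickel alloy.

T = 324.7 K

Series thermal resistances, inner to outer:
  R'_titanium = ln(0.0435/0.0339)/(2πk) = 0.2493/(2π·19.1) = 0.002078 m·K/W
  R'_perlite = ln(0.0937/0.0435)/(2πk) = 0.7673/(2π·0.0559) = 2.185 m·K/W
  R'_aluminium = ln(0.0963/0.0937)/(2πk) = 0.02737/(2π·184) = 2.367×10^-5 m·K/W
  R'_nickel alloy = ln(0.0995/0.0963)/(2πk) = 0.03269/(2π·13.7) = 3.798×10^-4 m·K/W
  R'_conv,out = 1/(2πr h) = 1/(2π·0.0995·18.3) = 0.08741 m·K/W
ΣR = 0.002078 + 2.185 + 2.367×10^-5 + 3.798×10^-4 + 0.08741 = 2.275 m·K/W
Q' = ΔT/ΣR = (712 K − 309.2 K)/2.275 = 177.1 W/m
From the inner boundary to the aluminium/nickel alloy interface, ΣR_partial = 2.187 m·K/W.
T_interface = T_in − Q'·ΣR_partial = 712 K − (177.1)(2.187) = 324.7 K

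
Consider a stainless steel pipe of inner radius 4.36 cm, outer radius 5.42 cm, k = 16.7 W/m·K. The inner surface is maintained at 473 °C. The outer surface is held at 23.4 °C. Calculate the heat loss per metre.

Q' = 2πk·ΔT/ln(r₂/r₁) = 2π × 16.7 × 449.6 / ln(0.0542/0.0436) = 2.17×10^5 W/m

Q' = 2.17×10^5 W/m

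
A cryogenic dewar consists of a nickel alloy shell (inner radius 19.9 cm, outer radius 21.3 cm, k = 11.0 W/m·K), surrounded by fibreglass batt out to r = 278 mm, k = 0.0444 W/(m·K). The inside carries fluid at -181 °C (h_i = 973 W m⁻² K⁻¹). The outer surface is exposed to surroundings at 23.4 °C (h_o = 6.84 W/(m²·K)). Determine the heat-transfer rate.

Resistance network (inner→outer):
  R_conv,in = 1/(4πr²h) = 1/(4π·0.199²·973) = 0.002065 K/W
  R_nickel alloy = (1/0.199 − 1/0.213)/(4πk) = 0.3303/(4π·11.0) = 0.002389 K/W
  R_fibreglass batt = (1/0.213 − 1/0.278)/(4πk) = 1.098/(4π·0.0444) = 1.967 K/W
  R_conv,out = 1/(4πr²h) = 1/(4π·0.278²·6.84) = 0.1505 K/W
ΣR = 0.002065 + 0.002389 + 1.967 + 0.1505 = 2.122 K/W
Q = ΔT/ΣR = (-181 °C − 23.4 °C)/2.122 = -96.3 W
(Negative Q ⇒ heat flows inward; heat gain = 96.3 W.)

Q = 96.3 W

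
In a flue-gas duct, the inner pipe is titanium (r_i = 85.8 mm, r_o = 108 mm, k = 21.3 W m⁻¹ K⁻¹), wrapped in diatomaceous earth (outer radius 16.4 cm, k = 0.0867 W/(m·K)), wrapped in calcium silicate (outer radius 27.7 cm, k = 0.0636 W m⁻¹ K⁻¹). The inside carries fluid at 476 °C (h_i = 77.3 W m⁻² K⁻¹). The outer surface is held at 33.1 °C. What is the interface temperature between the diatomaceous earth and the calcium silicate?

T = 309 °C

Resistance network (inner→outer):
  R'_conv,in = 1/(2πr h) = 1/(2π·0.0858·77.3) = 0.02400 m·K/W
  R'_titanium = ln(0.108/0.0858)/(2πk) = 0.2301/(2π·21.3) = 0.001719 m·K/W
  R'_diatomaceous earth = ln(0.164/0.108)/(2πk) = 0.4177/(2π·0.0867) = 0.7668 m·K/W
  R'_calcium silicate = ln(0.277/0.164)/(2πk) = 0.5242/(2π·0.0636) = 1.312 m·K/W
ΣR = 0.02400 + 0.001719 + 0.7668 + 1.312 = 2.105 m·K/W
Q' = ΔT/ΣR = (476 °C − 33.1 °C)/2.105 = 210.4 W/m
From the inner boundary to the diatomaceous earth/calcium silicate interface, ΣR_partial = 0.7925 m·K/W.
T_interface = T_in − Q'·ΣR_partial = 476 °C − (210.4)(0.7925) = 309 °C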